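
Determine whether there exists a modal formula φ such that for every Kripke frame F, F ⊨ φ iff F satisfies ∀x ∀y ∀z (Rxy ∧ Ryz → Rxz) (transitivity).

Yes: it is transitivity, defined by the 4 schema □q → □□q.
Suppose □q→□□q is valid. Take Rxy, Ryz and set V(q)={w : Rxw}. Then □q at x, so □□q at x, so □q at y, so q at z, i.e. Rxz.

Yes — defined by □q → □□q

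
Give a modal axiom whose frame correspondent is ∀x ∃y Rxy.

The condition is seriality. The D schema □r → ◇r defines it.

□r → ◇r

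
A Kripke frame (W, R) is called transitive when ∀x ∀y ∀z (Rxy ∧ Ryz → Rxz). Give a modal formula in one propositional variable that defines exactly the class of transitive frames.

This is transitivity; the standard corresponding axiom is 4: □s → □□s.
Suppose □s→□□s is valid. Take Rxy, Ryz and set V(s)={w : Rxw}. Then □s at x, so □□s at x, so □s at y, so s at z, i.e. Rxz.

□s → □□s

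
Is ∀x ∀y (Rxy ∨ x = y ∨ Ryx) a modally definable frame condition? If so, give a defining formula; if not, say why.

If a class were modally definable it would be closed under disjoint unions (Goldblatt–Thomason).
Take 4 disjoint single-world reflexive frames: each is trivially connected, but their disjoint union has 4 worlds with no edge between distinct components, so it is not connected.
So the class is not modally definable.

Not definable by any modal formula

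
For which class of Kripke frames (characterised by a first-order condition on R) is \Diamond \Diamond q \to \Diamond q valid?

transitivity: \forall x \forall y \forall z (Rxy \wedge Ryz \to Rxz)

This is frame-equivalent to □q → □□q (substitute ¬q for q and contrapose).
Suppose □q→□□q is valid. Take Rxy, Ryz and set V(q)={w : Rxw}. Then □q at x, so □□q at x, so □q at y, so q at z, i.e. Rxz.
Conversely, any frame satisfying \forall x \forall y \forall z (Rxy \wedge Ryz \to Rxz) validates the schema.
Frame condition: \forall x \forall y \forall z (Rxy \wedge Ryz \to Rxz).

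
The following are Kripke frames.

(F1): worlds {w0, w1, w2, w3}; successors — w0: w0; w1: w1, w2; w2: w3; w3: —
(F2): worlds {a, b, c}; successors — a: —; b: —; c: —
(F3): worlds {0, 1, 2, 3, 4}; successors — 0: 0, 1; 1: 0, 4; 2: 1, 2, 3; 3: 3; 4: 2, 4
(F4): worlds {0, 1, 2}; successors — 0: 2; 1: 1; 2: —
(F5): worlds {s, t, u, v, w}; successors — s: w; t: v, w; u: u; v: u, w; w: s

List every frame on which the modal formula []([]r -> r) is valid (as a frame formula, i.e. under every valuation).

The schema corresponds to shift-reflexivity: forall x forall y (Rxy -> Ryy).
(F1): fails — Rw1w2 but not Rw2w2.
(F2): condition met.
(F3): fails — R01 but not R11.
(F4): fails — R02 but not R22.
(F5): fails — Rtv but not Rvv.
Valid on: (F2).

(F2)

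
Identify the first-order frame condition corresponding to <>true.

seriality

◇⊤ holds at w iff w has a successor, so frame-validity of ◇⊤ is exactly seriality. Equivalently via □ψ → ◇ψ:
Suppose □ψ→◇ψ is valid. At any x set V(ψ)=W. Then □ψ at x, so ◇ψ at x, so x has a successor.
The converse is a direct semantic check.
So the correspondent is seriality.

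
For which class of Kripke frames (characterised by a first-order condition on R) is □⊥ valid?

emptiness of R: ∀x ∀y ¬Rxy

□⊥ is valid iff no world has any successor (otherwise □⊥ fails at any world with one).
Conversely, any frame satisfying ∀x ∀y ¬Rxy validates the schema.
Frame condition: ∀x ∀y ¬Rxy.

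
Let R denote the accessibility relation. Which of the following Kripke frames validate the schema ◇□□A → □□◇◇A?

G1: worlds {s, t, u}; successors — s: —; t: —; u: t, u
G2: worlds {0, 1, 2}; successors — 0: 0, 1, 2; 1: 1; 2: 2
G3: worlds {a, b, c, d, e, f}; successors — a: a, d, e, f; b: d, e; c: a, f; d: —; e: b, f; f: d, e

none

The schema corresponds to a generalized confluence (Geach) condition: ∀x ∀y ∀z ((xRy ∧ xR²z) → ∃w (yR²w ∧ zR²w)).
G1: fails — uRt, uR²t but no w with tR²w and tR²w.
G2: fails — 0R1, 0R²2 but no w with 1R²w and 2R²w.
G3: fails — aRa, aR²d but no w with aR²w and dR²w.
Valid on no frame.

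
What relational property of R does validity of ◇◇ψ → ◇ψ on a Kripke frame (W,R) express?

This is frame-equivalent to □ψ → □□ψ (substitute ¬ψ for ψ and contrapose).
Suppose □ψ→□□ψ is valid. Take Rxy, Ryz and set V(ψ)={w : Rxw}. Then □ψ at x, so □□ψ at x, so □ψ at y, so ψ at z, i.e. Rxz.
The converse is a direct semantic check.
Frame condition: ∀x ∀y ∀z (Rxy ∧ Ryz → Rxz).

transitivity: ∀x ∀y ∀z (Rxy ∧ Ryz → Rxz)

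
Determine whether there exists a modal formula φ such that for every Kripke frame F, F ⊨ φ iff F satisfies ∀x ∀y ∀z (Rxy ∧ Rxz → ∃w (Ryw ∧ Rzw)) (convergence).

Definable; ◇□q → □◇q defines it

The condition is convergence. A defining modal formula is ◇□q → □◇q.
Suppose ◇□q→□◇q is valid. Take Rxy, Rxz and set V(q)={w : Ryw}. Then □q at y so ◇□q at x, so □◇q at x, so ◇q at z, giving w with Rzw and Ryw.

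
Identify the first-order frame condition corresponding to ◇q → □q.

Partial functionality

Suppose ◇q→□q is valid. Take Rxy, Rxz and set V(q)={y}. Then ◇q at x, so □q at x, so q at z, i.e. z=y.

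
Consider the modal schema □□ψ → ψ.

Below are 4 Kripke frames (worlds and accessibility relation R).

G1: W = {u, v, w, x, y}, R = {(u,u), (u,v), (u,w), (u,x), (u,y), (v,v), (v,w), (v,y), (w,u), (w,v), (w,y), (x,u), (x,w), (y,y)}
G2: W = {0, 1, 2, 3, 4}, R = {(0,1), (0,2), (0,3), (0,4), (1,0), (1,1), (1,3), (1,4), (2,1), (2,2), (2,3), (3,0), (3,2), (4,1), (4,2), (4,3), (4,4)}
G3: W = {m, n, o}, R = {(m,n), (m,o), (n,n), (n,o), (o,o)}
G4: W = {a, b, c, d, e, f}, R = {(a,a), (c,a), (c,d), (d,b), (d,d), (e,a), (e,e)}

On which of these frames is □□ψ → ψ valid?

Frame correspondent (Sahlqvist): ∀x ∃w (xR²w ∧ x = w) — i.e. a generalized confluence (Geach) condition.
G1: holds.
G2: holds.
G3: fails — at m but no w with mR²w and m=w.
G4: fails — at b but no w with bR²w and b=w.
Valid on: G1, G2.

G1, G2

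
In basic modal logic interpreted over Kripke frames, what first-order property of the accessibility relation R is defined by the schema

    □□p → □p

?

This is the C4 axiom.
It corresponds to density: ∀x ∀y (Rxy → ∃z (Rxz ∧ Rzy)).

Density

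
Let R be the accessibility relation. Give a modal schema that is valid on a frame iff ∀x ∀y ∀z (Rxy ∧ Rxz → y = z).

A defining formula is ◇ψ → □ψ (the CD axiom).

◇ψ → □ψ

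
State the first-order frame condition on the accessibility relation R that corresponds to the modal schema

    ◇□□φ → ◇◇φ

∀x ∀y (xRy → ∃w (yR²w ∧ xR²w))

This is a Sahlqvist (Geach-type) schema ◇^1□^2φ → □^0◇^2φ.
First-order correspondent: ∀x ∀y (xRy → ∃w (yR²w ∧ xR²w)).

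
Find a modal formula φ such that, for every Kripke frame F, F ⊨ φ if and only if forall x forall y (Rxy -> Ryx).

r → □◇r

A defining formula is r → □◇r (the B axiom).
Suppose r→□◇r is valid. Take Rxy and set V(r)={x}. Then r at x, so □◇r at x, so ◇r at y, so some z with Ryz has r; z=x, i.e. Ryx.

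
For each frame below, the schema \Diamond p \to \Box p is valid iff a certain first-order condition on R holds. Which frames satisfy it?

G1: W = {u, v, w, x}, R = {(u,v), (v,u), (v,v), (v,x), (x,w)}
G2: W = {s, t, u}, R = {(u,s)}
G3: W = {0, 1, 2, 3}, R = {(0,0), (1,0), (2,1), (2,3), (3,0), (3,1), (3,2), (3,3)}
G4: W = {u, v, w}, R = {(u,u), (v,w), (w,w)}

This is the axiom for partial functionality; its first-order frame correspondent is \forall x \forall y \forall z (Rxy \wedge Rxz \to y = z).
G1: fails — v sees both u and v.
G2: ✓.
G3: fails — 2 sees both 1 and 3.
G4: ✓.
Valid on: G2, G4.

G2, G4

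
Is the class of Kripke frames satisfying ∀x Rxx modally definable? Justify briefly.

Yes: it is reflexivity, defined by the T schema □r → r.
Suppose □r→r is valid. At any x set V(r)={w : Rxw}. Then □r holds at x, so r holds at x, i.e. Rxx.

Definable; □r → r defines it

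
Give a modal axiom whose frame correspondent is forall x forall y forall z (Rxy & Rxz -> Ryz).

This is the Euclidean property; the standard corresponding axiom is 5: ◇r → □◇r.
Suppose ◇r→□◇r is valid. Take Rxy, Rxz and set V(r)={y}. Then ◇r at x, so □◇r at x, so ◇r at z, so some w with Rzw has r; w=y, i.e. Rzy. By symmetry of the argument, Ryz.

◇r → □◇r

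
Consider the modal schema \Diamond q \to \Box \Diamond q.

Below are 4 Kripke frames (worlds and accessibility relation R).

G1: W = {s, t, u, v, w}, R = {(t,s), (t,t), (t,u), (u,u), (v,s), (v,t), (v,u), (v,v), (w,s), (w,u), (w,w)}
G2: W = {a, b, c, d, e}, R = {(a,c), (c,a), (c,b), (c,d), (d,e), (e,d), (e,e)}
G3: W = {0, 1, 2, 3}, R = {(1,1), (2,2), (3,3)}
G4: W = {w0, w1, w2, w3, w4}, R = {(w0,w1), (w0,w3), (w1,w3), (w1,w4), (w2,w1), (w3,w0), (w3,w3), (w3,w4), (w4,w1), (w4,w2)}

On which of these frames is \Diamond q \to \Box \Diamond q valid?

G3

This is the axiom for the Euclidean property; its first-order frame correspondent is \forall x \forall y \forall z (Rxy \wedge Rxz \to Ryz).
G1: fails — Rts and Rts but not Rss.
G2: fails — Rac and Rac but not Rcc.
G3: holds.
G4: fails — Rw0w1 and Rw0w1 but not Rw1w1.
Valid on: G3.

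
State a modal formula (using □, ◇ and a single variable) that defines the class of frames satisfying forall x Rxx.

A defining formula is □ψ → ψ (the T axiom).
Suppose □ψ→ψ is valid. At any x set V(ψ)={w : Rxw}. Then □ψ holds at x, so ψ holds at x, i.e. Rxx.

□ψ → ψ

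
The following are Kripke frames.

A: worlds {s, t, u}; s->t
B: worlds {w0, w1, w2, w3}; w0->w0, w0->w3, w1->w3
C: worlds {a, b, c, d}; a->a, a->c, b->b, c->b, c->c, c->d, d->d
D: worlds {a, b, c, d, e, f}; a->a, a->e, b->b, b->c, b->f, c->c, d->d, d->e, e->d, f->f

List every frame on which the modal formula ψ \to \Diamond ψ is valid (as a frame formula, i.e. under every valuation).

This is the axiom for reflexivity; its first-order frame correspondent is \forall x Rxx.
A: fails — world s does not see itself.
B: fails — world w1 does not see itself.
C: ✓.
D: fails — world e does not see itself.
Valid on: C.

C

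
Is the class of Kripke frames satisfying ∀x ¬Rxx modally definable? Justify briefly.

If a class were modally definable it would be closed under surjective bounded morphisms (Goldblatt–Thomason).
The 3-cycle (worlds 0,1,2 with 0→1→2→0) is irreflexive, and the map sending every world to a single reflexive point • is a surjective bounded morphism (forth: every edge maps to (•,•); back: every world has a successor). So any modal formula valid on the 3-cycle is also valid on the reflexive point, which is not irreflexive.
Hence irreflexivity is not modally definable.

Not modally definable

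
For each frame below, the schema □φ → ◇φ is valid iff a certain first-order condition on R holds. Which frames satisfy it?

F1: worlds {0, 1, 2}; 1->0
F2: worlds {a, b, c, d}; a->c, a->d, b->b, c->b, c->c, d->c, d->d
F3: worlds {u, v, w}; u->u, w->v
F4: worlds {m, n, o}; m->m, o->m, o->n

The schema corresponds to seriality: ∀x ∃y Rxy.
F1: fails — world 0 has no successor.
F2: satisfies the condition.
F3: fails — world v has no successor.
F4: fails — world n has no successor.

F2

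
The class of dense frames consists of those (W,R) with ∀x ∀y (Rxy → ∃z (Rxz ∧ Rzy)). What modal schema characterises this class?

□□r → □r

The condition is density. The C4 schema □□r → □r defines it.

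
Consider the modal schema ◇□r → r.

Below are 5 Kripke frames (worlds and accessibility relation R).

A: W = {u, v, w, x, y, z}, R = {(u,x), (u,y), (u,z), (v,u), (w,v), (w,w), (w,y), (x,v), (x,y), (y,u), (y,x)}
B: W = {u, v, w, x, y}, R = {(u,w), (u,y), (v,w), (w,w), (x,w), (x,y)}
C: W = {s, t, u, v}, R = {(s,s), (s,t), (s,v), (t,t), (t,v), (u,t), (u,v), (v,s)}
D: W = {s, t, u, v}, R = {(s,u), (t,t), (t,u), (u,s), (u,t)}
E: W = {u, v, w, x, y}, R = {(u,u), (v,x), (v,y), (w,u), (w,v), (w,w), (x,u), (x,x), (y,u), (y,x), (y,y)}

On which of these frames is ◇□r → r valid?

This is the axiom for symmetry; its first-order frame correspondent is ∀x ∀y (Rxy → Ryx).
A: fails — Ruz but not Rzu.
B: fails — Rxw but not Rwx.
C: fails — Ruv but not Rvu.
D: holds.
E: fails — Ryx but not Rxy.
Valid on: D.

D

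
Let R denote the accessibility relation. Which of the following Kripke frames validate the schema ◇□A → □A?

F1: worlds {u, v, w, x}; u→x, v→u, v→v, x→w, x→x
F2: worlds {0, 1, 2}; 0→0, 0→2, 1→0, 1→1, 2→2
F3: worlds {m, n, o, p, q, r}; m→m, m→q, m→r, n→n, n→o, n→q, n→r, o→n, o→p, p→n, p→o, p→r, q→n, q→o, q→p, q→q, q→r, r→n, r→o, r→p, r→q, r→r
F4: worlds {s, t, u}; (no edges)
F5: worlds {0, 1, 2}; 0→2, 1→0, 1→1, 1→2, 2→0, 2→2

The schema corresponds to the Euclidean property: ∀x ∀y ∀z (Rxy ∧ Rxz → Ryz).
F1: fails — Rvu and Rvv but not Ruv.
F2: fails — R02 and R00 but not R20.
F3: fails — Rmr and Rmm but not Rrm.
F4: condition met.
F5: fails — R10 and R10 but not R00.

F4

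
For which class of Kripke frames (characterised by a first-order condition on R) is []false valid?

emptiness of R

□⊥ is valid iff no world has any successor (otherwise □⊥ fails at any world with one).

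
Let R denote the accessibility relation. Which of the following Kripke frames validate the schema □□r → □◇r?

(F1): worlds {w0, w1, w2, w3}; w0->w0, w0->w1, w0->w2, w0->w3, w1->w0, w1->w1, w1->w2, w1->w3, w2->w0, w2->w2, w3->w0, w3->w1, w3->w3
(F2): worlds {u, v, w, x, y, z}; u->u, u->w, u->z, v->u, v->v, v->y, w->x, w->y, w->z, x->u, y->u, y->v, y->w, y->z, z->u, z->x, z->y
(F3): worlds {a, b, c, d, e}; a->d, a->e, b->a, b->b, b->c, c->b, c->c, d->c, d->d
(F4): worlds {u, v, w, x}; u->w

(F1), (F2)

This is the axiom for a generalized confluence (Geach) condition; its first-order frame correspondent is ∀x ∀z (xRz → ∃w (xR²w ∧ zRw)).
(F1): holds.
(F2): holds.
(F3): fails — aRe but no w with aR²w and eRw.
(F4): fails — uRw but no t with uR²t and wRt.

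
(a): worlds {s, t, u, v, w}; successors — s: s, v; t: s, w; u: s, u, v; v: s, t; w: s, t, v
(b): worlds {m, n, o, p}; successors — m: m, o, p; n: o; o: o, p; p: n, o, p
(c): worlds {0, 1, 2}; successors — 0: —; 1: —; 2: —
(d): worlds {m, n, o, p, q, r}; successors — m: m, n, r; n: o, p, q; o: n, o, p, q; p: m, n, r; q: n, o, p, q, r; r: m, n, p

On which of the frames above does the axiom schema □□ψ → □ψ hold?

Frame correspondent (Sahlqvist): ∀x ∀y (Rxy → ∃z (Rxz ∧ Rzy)) — i.e. density.
(a): fails — Rvt but no z with Rvz and Rzt.
(b): holds.
(c): holds.
(d): holds.
Valid on: (b), (c), (d).

(b), (c), (d)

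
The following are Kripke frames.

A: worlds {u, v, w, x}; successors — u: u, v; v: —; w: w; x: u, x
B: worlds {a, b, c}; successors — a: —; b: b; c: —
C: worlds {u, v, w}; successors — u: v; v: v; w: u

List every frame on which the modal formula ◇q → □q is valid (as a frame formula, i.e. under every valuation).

B, C

This is the axiom for partial functionality; its first-order frame correspondent is ∀x ∀y ∀z (Rxy ∧ Rxz → y = z).
A: fails — u sees both u and v.
B: satisfies the condition.
C: satisfies the condition.
Valid on: B, C.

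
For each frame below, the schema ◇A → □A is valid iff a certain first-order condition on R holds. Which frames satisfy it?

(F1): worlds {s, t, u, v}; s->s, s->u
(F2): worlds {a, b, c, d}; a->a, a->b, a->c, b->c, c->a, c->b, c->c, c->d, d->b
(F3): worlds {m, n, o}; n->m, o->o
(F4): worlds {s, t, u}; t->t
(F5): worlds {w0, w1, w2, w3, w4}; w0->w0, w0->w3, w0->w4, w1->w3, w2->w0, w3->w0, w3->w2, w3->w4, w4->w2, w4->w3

This is the axiom for partial functionality; its first-order frame correspondent is ∀x ∀y ∀z (Rxy ∧ Rxz → y = z).
(F1): fails — s sees both s and u.
(F2): fails — a sees both a and b.
(F3): condition met.
(F4): condition met.
(F5): fails — w0 sees both w0 and w3.

(F3), (F4)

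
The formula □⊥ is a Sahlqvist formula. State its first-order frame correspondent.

Emptiness of R

□⊥ is valid iff no world has any successor (otherwise □⊥ fails at any world with one).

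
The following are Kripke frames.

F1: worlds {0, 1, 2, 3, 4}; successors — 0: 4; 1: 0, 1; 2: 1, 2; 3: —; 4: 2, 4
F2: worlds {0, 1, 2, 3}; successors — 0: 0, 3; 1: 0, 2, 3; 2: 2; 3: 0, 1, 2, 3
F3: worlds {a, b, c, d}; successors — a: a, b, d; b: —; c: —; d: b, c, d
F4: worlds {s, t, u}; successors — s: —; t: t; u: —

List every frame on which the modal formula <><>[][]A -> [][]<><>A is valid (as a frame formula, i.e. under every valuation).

This is the axiom for a generalized confluence (Geach) condition; its first-order frame correspondent is forall x forall y forall z ((x R^2 y & x R^2 z) -> exists w (y R^2 w & z R^2 w)).
F1: ✓.
F2: ✓.
F3: fails — aR²a, aR²b but no w with aR²w and bR²w.
F4: ✓.

F1, F2, F4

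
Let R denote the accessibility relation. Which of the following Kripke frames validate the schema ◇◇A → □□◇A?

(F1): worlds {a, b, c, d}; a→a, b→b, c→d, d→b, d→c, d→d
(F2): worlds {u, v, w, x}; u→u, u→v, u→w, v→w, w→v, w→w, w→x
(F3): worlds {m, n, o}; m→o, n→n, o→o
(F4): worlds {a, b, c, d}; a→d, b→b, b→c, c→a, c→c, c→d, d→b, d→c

(F3)

This is the axiom for a generalized confluence (Geach) condition; its first-order frame correspondent is ∀x ∀y ∀z ((xR²y ∧ xR²z) → ∃w (y = w ∧ zRw)).
(F1): fails — cR²b, cR²c but no w with b=w and cRw.
(F2): fails — uR²u, uR²v but no t with u=t and vRt.
(F3): ✓.
(F4): fails — aR²b, aR²c but no w with b=w and cRw.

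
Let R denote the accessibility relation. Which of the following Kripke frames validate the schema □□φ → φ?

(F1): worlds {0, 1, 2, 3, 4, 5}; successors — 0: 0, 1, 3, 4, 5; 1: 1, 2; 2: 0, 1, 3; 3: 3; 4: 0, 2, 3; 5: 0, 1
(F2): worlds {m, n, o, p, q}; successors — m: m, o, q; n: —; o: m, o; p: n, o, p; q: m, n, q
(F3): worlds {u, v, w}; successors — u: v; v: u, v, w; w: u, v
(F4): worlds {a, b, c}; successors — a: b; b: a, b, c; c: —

The schema corresponds to a generalized confluence (Geach) condition: ∀x ∃w (xR²w ∧ x = w).
(F1): holds.
(F2): fails — at n but no w with nR²w and n=w.
(F3): holds.
(F4): fails — at c but no w with cR²w and c=w.

(F1), (F3)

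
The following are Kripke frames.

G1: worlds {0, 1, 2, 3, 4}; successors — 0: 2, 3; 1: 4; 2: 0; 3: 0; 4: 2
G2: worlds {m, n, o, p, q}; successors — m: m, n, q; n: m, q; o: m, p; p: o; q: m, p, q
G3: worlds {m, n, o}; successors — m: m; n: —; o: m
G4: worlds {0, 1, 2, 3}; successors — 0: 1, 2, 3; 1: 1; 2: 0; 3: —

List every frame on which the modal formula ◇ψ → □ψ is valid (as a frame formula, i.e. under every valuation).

G3

The schema corresponds to partial functionality: ∀x ∀y ∀z (Rxy ∧ Rxz → y = z).
G1: fails — 0 sees both 2 and 3.
G2: fails — m sees both m and n.
G3: satisfies the condition.
G4: fails — 0 sees both 1 and 2.
Valid on: G3.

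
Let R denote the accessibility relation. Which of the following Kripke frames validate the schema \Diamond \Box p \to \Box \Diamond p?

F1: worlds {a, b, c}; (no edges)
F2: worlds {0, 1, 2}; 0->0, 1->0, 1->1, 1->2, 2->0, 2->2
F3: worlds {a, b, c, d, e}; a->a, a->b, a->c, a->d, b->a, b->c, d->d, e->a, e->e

F1, F2

The schema corresponds to convergence: \forall x \forall y \forall z (Rxy \wedge Rxz \to \exists w (Ryw \wedge Rzw)).
F1: condition met.
F2: condition met.
F3: fails — Rab and Rac but b and c have no common successor.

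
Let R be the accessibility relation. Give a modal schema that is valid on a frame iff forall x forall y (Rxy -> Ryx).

r → □◇r

The condition is symmetry. The B schema r → □◇r defines it.
Suppose r→□◇r is valid. Take Rxy and set V(r)={x}. Then r at x, so □◇r at x, so ◇r at y, so some z with Ryz has r; z=x, i.e. Ryx.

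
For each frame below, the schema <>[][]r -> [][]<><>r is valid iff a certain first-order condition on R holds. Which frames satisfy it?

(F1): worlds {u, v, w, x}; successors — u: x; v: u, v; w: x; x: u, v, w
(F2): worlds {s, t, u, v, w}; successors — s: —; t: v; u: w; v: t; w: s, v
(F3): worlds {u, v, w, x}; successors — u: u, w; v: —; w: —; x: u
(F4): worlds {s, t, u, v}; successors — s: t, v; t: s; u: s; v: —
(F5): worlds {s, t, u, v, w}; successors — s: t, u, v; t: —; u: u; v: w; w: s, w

(F1)

The schema corresponds to a generalized confluence (Geach) condition: forall x forall y forall z ((xRy & x R^2 z) -> exists w (y R^2 w & z R^2 w)).
(F1): holds.
(F2): fails — tRv, tR²t but no w* with vR²w* and tR²w*.
(F3): fails — uRu, uR²w but no t with uR²t and wR²t.
(F4): fails — sRt, sR²s but no w with tR²w and sR²w.
(F5): fails — sRt, sR²u but no w* with tR²w* and uR²w*.
Valid on: (F1).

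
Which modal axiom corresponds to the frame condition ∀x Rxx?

□s → s

A defining formula is □s → s (the T axiom).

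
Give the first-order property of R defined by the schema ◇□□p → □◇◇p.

This is a Sahlqvist (Geach-type) schema ◇^1□^2p → □^1◇^2p.
Minimal-valuation argument: fix x; take any y with xR^1y and any z with xR^1z. Set V(p) to the set of worlds R-reachable from y in exactly 2 steps. Then □^2p holds at y, so the antecedent holds at x; validity forces ◇^2p at z, giving a w with zR^2w and yR^2w.
First-order correspondent: ∀x ∀y ∀z ((xRy ∧ xRz) → ∃w (yR²w ∧ zR²w)).

∀x ∀y ∀z ((xRy ∧ xRz) → ∃w (yR²w ∧ zR²w))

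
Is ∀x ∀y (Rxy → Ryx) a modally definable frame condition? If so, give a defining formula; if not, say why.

Yes: it is symmetry, defined by the B schema r → □◇r.
Suppose r→□◇r is valid. Take Rxy and set V(r)={x}. Then r at x, so □◇r at x, so ◇r at y, so some z with Ryz has r; z=x, i.e. Ryx.

Yes — defined by r → □◇r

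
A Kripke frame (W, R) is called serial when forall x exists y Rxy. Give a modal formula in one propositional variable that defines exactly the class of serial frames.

□q → ◇q

A defining formula is □q → ◇q (the D axiom).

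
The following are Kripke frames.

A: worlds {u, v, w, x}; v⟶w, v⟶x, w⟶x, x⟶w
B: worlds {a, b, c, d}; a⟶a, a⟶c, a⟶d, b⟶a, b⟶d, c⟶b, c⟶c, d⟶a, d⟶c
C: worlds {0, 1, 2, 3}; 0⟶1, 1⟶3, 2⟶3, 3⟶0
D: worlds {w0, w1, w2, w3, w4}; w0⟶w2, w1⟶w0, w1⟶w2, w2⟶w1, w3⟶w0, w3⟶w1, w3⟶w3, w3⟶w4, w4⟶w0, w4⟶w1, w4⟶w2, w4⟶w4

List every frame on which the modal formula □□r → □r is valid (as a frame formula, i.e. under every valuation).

This is the axiom for density; its first-order frame correspondent is ∀x ∀y (Rxy → ∃z (Rxz ∧ Rzy)).
A: fails — Rxw but no z with Rxz and Rzw.
B: holds.
C: fails — R01 but no z with R0z and Rz1.
D: fails — Rw1w0 but no z with Rw1z and Rzw0.

B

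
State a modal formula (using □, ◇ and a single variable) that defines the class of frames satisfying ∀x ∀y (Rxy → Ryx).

A defining formula is r → □◇r (the B axiom).
Suppose r→□◇r is valid. Take Rxy and set V(r)={x}. Then r at x, so □◇r at x, so ◇r at y, so some z with Ryz has r; z=x, i.e. Ryx.

r → □◇r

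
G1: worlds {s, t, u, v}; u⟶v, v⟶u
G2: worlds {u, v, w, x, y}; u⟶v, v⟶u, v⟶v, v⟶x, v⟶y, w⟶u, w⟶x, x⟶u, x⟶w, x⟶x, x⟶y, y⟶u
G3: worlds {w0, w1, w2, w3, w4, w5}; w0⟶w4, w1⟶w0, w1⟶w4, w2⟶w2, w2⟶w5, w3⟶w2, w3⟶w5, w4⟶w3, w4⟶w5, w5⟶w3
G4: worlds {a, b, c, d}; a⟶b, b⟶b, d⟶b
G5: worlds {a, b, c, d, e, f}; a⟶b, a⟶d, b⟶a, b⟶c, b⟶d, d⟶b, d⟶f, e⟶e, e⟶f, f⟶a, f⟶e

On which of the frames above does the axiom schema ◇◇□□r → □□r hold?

G1, G4

This is the axiom for a generalized confluence (Geach) condition; its first-order frame correspondent is ∀x ∀y ∀z ((xR²y ∧ xR²z) → ∃w (yR²w ∧ z = w)).
G1: holds.
G2: fails — uR²y, uR²u but no t with yR²t and u=t.
G3: fails — w0R²w5, w0R²w3 but no w with w5R²w and w3=w.
G4: holds.
G5: fails — aR²b, aR²a but no w with bR²w and a=w.
Valid on: G1, G4.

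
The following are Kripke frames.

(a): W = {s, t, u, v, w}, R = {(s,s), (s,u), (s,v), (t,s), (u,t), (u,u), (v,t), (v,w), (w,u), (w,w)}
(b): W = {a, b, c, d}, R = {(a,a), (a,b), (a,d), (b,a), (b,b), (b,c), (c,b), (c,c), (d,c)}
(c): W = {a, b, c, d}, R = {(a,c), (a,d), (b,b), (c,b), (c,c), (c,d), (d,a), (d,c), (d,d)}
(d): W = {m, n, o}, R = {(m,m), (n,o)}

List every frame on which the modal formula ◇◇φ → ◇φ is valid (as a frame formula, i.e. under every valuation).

(d)

The schema corresponds to transitivity: ∀x ∀y ∀z (Rxy ∧ Ryz → Rxz).
(a): fails — Rwu and Rut but not Rwt.
(b): fails — Rdc and Rcb but not Rdb.
(c): fails — Rcd and Rda but not Rca.
(d): ✓.
Valid on: (d).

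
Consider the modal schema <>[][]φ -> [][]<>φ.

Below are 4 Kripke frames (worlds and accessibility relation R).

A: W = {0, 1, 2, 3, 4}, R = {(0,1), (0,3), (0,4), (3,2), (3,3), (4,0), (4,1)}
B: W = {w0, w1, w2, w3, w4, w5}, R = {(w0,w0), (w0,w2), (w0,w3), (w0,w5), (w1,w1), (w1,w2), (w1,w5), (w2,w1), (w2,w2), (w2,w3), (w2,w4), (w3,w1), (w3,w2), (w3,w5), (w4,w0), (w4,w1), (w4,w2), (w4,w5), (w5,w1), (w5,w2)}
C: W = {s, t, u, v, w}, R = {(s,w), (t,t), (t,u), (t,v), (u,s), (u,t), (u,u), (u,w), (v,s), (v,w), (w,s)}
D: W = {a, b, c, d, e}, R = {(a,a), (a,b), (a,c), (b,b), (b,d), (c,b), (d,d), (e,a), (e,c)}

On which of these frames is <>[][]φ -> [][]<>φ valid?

Frame correspondent (Sahlqvist): forall x forall y forall z ((xRy & x R^2 z) -> exists w (y R^2 w & zRw)) — i.e. a generalized confluence (Geach) condition.
A: fails — 0R1, 0R²0 but no w with 1R²w and 0Rw.
B: condition met.
C: fails — tRv, tR²t but no w* with vR²w* and tRw*.
D: condition met.

B, D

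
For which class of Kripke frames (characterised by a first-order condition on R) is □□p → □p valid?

density

Suppose □□p→□p is valid. Take Rxy and set V(p)={w : xR²w}. Then □□p at x, so □p at x, so p at y, i.e. ∃z(Rxz∧Rzy).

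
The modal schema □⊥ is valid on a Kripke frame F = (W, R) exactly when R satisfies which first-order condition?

emptiness of R: ∀x ∀y ¬Rxy

□⊥ is valid iff no world has any successor (otherwise □⊥ fails at any world with one).
The converse is a direct semantic check.
So the correspondent is emptiness of R.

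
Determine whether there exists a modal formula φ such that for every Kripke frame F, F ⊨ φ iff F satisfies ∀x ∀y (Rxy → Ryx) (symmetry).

Yes — defined by q → □◇q

The condition is symmetry. A defining modal formula is q → □◇q.
Suppose q→□◇q is valid. Take Rxy and set V(q)={x}. Then q at x, so □◇q at x, so ◇q at y, so some z with Ryz has q; z=x, i.e. Ryx.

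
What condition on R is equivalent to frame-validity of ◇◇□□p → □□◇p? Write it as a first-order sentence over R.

∀x ∀y ∀z ((xR²y ∧ xR²z) → ∃w (yR²w ∧ zRw))

This is a Sahlqvist (Geach-type) schema ◇^2□^2p → □^2◇^1p.
Minimal-valuation argument: fix x; take any y with xR^2y and any z with xR^2z. Set V(p) to the set of worlds R-reachable from y in exactly 2 steps. Then □^2p holds at y, so the antecedent holds at x; validity forces ◇^1p at z, giving a w with zR^1w and yR^2w.
First-order correspondent: ∀x ∀y ∀z ((xR²y ∧ xR²z) → ∃w (yR²w ∧ zRw)).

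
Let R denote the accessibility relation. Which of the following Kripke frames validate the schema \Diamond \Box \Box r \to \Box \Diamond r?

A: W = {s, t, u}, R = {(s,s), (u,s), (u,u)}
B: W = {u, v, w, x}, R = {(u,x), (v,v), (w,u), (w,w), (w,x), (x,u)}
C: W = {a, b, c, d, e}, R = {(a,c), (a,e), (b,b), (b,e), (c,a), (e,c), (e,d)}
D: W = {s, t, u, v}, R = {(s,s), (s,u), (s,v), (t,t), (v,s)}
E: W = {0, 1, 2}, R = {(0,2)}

A

This is the axiom for a generalized confluence (Geach) condition; its first-order frame correspondent is \forall x \forall y \forall z ((xRy \wedge xRz) \to \exists w (y R^2 w \wedge zRw)).
A: ✓.
B: fails — uRx, uRx but no t with xR²t and xRt.
C: fails — aRc, aRc but no w with cR²w and cRw.
D: fails — sRs, sRu but no w with sR²w and uRw.
E: fails — 0R2, 0R2 but no w with 2R²w and 2Rw.
Valid on: A.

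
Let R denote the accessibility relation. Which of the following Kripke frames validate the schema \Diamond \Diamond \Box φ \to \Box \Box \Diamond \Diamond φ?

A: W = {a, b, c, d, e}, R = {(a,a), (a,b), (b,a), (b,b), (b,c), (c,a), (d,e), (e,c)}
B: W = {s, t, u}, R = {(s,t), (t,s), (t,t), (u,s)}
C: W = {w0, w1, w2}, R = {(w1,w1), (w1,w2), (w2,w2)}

A, B, C

This is the axiom for a generalized confluence (Geach) condition; its first-order frame correspondent is \forall x \forall y \forall z ((x R^2 y \wedge x R^2 z) \to \exists w (yRw \wedge z R^2 w)).
A: holds.
B: holds.
C: holds.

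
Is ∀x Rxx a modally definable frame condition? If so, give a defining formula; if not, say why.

The condition is reflexivity. A defining modal formula is □q → q.
Suppose □q→q is valid. At any x set V(q)={w : Rxw}. Then □q holds at x, so q holds at x, i.e. Rxx.

Definable; □q → q defines it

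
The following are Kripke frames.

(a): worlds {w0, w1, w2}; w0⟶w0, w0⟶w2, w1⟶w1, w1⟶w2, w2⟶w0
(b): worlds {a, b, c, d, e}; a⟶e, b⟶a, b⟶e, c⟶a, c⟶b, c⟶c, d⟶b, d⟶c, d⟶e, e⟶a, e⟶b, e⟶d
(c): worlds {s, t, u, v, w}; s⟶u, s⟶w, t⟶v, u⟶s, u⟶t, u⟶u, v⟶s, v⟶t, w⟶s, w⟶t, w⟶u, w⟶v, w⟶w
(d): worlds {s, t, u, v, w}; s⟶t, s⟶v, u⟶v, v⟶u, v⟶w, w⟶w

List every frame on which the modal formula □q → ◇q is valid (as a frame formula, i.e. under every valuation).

(a), (b), (c)

Frame correspondent (Sahlqvist): ∀x ∃y Rxy — i.e. seriality.
(a): condition met.
(b): condition met.
(c): condition met.
(d): fails — world t has no successor.
Valid on: (a), (b), (c).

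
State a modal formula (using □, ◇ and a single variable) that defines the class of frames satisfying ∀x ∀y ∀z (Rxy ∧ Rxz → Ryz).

A defining formula is ◇r → □◇r (the 5 axiom).
Suppose ◇r→□◇r is valid. Take Rxy, Rxz and set V(r)={y}. Then ◇r at x, so □◇r at x, so ◇r at z, so some w with Rzw has r; w=y, i.e. Rzy. By symmetry of the argument, Ryz.

◇r → □◇r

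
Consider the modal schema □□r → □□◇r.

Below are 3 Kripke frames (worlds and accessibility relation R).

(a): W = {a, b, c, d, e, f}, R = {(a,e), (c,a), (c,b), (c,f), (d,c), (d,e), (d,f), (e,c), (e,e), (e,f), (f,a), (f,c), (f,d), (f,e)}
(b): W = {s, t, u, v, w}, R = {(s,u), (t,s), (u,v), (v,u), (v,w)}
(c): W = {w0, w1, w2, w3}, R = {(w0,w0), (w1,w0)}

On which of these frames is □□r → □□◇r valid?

The schema corresponds to a generalized confluence (Geach) condition: ∀x ∀z (xR²z → ∃w (xR²w ∧ zRw)).
(a): fails — dR²b but no w with dR²w and bRw.
(b): fails — sR²v but no w* with sR²w* and vRw*.
(c): ✓.

(c)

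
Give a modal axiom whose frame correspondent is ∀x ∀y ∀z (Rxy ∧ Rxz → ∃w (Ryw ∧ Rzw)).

◇□s → □◇s

This is convergence; the standard corresponding axiom is .2: ◇□s → □◇s.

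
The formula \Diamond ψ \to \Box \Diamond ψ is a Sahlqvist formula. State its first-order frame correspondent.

This is the 5 axiom.
Its frame correspondent is the Euclidean property — \forall x \forall y \forall z (Rxy \wedge Rxz \to Ryz).

the Euclidean property: \forall x \forall y \forall z (Rxy \wedge Rxz \to Ryz)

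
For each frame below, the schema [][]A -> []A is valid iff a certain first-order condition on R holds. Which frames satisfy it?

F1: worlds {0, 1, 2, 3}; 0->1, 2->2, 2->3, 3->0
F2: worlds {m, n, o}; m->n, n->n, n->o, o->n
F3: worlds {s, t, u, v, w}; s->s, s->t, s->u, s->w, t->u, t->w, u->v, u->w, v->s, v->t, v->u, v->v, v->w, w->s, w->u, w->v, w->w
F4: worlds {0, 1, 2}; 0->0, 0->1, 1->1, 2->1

This is the axiom for density; its first-order frame correspondent is forall x forall y (Rxy -> exists z (Rxz & Rzy)).
F1: fails — R01 but no z with R0z and Rz1.
F2: holds.
F3: holds.
F4: holds.

F2, F3, F4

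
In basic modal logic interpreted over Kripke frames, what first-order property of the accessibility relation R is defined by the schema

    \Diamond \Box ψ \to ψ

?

symmetry

This is frame-equivalent to ψ → □◇ψ (substitute ¬ψ for ψ and contrapose).
Suppose ψ→□◇ψ is valid. Take Rxy and set V(ψ)={x}. Then ψ at x, so □◇ψ at x, so ◇ψ at y, so some z with Ryz has ψ; z=x, i.e. Ryx.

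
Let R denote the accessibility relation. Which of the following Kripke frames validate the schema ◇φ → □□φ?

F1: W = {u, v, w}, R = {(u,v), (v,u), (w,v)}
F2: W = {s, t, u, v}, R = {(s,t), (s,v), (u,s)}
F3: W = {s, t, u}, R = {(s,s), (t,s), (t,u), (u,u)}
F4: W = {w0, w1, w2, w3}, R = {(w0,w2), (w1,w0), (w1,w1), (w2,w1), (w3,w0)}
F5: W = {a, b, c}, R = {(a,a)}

The schema corresponds to a generalized confluence (Geach) condition: ∀x ∀y ∀z ((xRy ∧ xR²z) → ∃w (y = w ∧ z = w)).
F1: fails — uRv, uR²u but v ≠ u.
F2: fails — uRs, uR²t but s ≠ t.
F3: fails — tRs, tR²u but s ≠ u.
F4: fails — w0Rw2, w0R²w1 but w2 ≠ w1.
F5: satisfies the condition.

F5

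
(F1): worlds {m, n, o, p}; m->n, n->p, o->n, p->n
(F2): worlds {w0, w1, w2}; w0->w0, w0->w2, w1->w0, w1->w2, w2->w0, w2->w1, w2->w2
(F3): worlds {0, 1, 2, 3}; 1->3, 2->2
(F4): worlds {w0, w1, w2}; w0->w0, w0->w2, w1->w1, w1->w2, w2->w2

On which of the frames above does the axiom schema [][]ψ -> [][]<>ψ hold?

(F2), (F3), (F4)

Frame correspondent (Sahlqvist): forall x forall z (x R^2 z -> exists w (x R^2 w & zRw)) — i.e. a generalized confluence (Geach) condition.
(F1): fails — mR²p but no w with mR²w and pRw.
(F2): condition met.
(F3): condition met.
(F4): condition met.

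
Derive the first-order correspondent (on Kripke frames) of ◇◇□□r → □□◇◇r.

∀x ∀y ∀z ((xR²y ∧ xR²z) → ∃w (yR²w ∧ zR²w))

This is a Sahlqvist (Geach-type) schema ◇^2□^2r → □^2◇^2r.
Minimal-valuation argument: fix x; take any y with xR^2y and any z with xR^2z. Set V(r) to the set of worlds R-reachable from y in exactly 2 steps. Then □^2r holds at y, so the antecedent holds at x; validity forces ◇^2r at z, giving a w with zR^2w and yR^2w.
First-order correspondent: ∀x ∀y ∀z ((xR²y ∧ xR²z) → ∃w (yR²w ∧ zR²w)).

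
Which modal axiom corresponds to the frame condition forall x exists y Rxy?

A defining formula is □p → ◇p (the D axiom).

□p → ◇p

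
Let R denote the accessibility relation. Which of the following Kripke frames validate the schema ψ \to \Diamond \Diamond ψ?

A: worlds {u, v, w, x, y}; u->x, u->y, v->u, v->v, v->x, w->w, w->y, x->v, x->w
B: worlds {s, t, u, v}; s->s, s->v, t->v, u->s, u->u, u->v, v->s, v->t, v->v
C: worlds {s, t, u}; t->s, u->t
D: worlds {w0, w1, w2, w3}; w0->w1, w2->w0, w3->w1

B

Frame correspondent (Sahlqvist): \forall x \exists w (x = w \wedge x R^2 w) — i.e. a generalized confluence (Geach) condition.
A: fails — at u but no t with u=t and uR²t.
B: satisfies the condition.
C: fails — at s but no w with s=w and sR²w.
D: fails — at w0 but no w with w0=w and w0R²w.
Valid on: B.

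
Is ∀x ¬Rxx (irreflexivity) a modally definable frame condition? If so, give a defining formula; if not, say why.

If a class were modally definable it would be closed under surjective bounded morphisms (Goldblatt–Thomason).
The 4-cycle (worlds w0,w1,w2,w3 with w0→w1→w2→w3→w0) is irreflexive, and the map sending every world to a single reflexive point • is a surjective bounded morphism (forth: every edge maps to (•,•); back: every world has a successor). So any modal formula valid on the 4-cycle is also valid on the reflexive point, which is not irreflexive.
So no modal formula (or set of formulas) defines exactly the irreflexive frames.

No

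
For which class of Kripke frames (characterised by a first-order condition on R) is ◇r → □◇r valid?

the Euclidean property: ∀x ∀y ∀z (Rxy ∧ Rxz → Ryz)

This schema is the 5 axiom.
Its frame correspondent is the Euclidean property — ∀x ∀y ∀z (Rxy ∧ Rxz → Ryz).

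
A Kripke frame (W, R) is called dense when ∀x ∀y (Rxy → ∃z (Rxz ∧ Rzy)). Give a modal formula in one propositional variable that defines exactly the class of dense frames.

This is density; the standard corresponding axiom is C4: □□ψ → □ψ.

□□ψ → □ψ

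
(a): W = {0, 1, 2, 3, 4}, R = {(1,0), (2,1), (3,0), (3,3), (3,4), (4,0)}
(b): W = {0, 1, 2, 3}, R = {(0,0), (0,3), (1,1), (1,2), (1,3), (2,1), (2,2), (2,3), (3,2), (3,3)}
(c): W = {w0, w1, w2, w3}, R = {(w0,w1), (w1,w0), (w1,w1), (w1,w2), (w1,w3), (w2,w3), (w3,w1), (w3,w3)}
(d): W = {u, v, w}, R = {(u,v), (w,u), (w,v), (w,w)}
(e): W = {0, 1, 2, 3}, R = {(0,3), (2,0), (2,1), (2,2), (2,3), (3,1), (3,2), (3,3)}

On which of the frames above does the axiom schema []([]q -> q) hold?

This is the axiom for shift-reflexivity; its first-order frame correspondent is forall x forall y (Rxy -> Ryy).
(a): fails — R10 but not R00.
(b): condition met.
(c): fails — Rw1w2 but not Rw2w2.
(d): fails — Ruv but not Rvv.
(e): fails — R31 but not R11.

(b)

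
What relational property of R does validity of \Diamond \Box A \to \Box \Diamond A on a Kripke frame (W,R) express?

Convergence

Suppose ◇□A→□◇A is valid. Take Rxy, Rxz and set V(A)={w : Ryw}. Then □A at y so ◇□A at x, so □◇A at x, so ◇A at z, giving w with Rzw and Ryw.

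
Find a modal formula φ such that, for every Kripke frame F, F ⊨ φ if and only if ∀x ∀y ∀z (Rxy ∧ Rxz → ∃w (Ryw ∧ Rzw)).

◇□q → □◇q

The condition is convergence. The .2 schema ◇□q → □◇q defines it.
Suppose ◇□q→□◇q is valid. Take Rxy, Rxz and set V(q)={w : Ryw}. Then □q at y so ◇□q at x, so □◇q at x, so ◇q at z, giving w with Rzw and Ryw.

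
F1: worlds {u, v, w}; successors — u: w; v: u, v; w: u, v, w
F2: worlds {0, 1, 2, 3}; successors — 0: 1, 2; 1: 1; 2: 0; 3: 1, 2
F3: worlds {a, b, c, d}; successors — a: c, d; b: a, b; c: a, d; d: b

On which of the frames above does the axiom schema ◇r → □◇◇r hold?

F1

The schema corresponds to a generalized confluence (Geach) condition: ∀x ∀y ∀z ((xRy ∧ xRz) → ∃w (y = w ∧ zR²w)).
F1: holds.
F2: fails — 0R2, 0R1 but no w with 2=w and 1R²w.
F3: fails — aRc, aRd but no w with c=w and dR²w.
Valid on: F1.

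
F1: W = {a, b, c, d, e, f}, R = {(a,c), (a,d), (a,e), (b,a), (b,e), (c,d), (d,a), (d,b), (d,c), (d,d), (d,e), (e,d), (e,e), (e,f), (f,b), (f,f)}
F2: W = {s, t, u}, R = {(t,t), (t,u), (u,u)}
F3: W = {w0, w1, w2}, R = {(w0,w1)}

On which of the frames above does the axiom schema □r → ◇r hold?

The schema corresponds to seriality: ∀x ∃y Rxy.
F1: condition met.
F2: fails — world s has no successor.
F3: fails — world w1 has no successor.

F1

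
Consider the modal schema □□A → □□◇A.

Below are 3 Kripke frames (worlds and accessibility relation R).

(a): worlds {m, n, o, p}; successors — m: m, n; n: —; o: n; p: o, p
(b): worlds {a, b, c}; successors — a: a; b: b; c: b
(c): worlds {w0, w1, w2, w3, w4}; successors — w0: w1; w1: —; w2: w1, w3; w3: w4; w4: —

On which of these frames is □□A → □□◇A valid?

This is the axiom for a generalized confluence (Geach) condition; its first-order frame correspondent is ∀x ∀z (xR²z → ∃w (xR²w ∧ zRw)).
(a): fails — mR²n but no w with mR²w and nRw.
(b): ✓.
(c): fails — w2R²w4 but no w with w2R²w and w4Rw.
Valid on: (b).

(b)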